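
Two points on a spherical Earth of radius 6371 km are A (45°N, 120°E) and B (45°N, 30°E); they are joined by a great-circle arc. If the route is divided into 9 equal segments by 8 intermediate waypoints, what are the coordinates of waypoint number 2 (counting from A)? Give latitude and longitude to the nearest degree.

≈ (51°N, 102°E)

Write both endpoints as unit vectors p₁, p₂ with components (cos φ cos λ, cos φ sin λ, sin φ).
The central angle between the endpoints is δ = arccos(p₁·p₂) ≈ 1.047 rad (60.0°).
Interpolate at f = 2/9 with slerp weights a = sin((1−f)δ)/sin δ ≈ 0.840, b = sin(fδ)/sin δ ≈ 0.266.
p = a·p₁ + b·p₂ ≈ (-0.134, 0.608, 0.782); φ = arcsin(p_z) ≈ 51.46°, λ = atan2(p_y, p_x) ≈ 102.41°.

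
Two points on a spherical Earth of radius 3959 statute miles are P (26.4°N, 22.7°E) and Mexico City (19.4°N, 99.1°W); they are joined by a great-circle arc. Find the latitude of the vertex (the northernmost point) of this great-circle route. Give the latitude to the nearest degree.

The great circle lies in the plane with unit normal n̂ = (p₁ × p₂)/|p₁ × p₂|.
Here n̂_z ≈ -0.752; the vertex latitude is φ_max = arccos|n̂_z| ≈ 41.2°.
Check via Clairaut: cos φ_max = |cos φ₁| · sin C = cos(26.4°)·sin(57.1°) ≈ 0.752, again giving ≈ 41.2°.

≈ 41°N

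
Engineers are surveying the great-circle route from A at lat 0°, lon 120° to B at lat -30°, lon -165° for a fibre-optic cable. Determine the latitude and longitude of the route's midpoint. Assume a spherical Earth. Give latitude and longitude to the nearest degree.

≈ lat -19°, lon 154°

Convert each endpoint to a unit vector on the sphere (x = cos φ cos λ, y = cos φ sin λ, z = sin φ).
The central angle between the endpoints is δ = arccos(p₁·p₂) ≈ 1.345 rad (77.0°).
Interpolate at f = 1/2 with slerp weights a = sin((1−f)δ)/sin δ ≈ 0.639, b = sin(fδ)/sin δ ≈ 0.639.
p = a·p₁ + b·p₂ ≈ (-0.854, 0.410, -0.320); φ = arcsin(p_z) ≈ -18.64°, λ = atan2(p_y, p_x) ≈ 154.35°.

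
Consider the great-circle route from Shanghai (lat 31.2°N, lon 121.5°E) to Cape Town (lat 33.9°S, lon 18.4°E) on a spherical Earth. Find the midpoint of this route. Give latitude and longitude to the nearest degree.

≈ lat 2°S, lon 71°E

Write both endpoints as unit vectors p₁, p₂ with components (cos φ cos λ, cos φ sin λ, sin φ).
The central angle between the endpoints is δ = arccos(p₁·p₂) ≈ 2.037 rad (116.7°).
Interpolate at f = 1/2 with slerp weights a = sin((1−f)δ)/sin δ ≈ 0.953, b = sin(fδ)/sin δ ≈ 0.953.
p = a·p₁ + b·p₂ ≈ (0.325, 0.945, -0.038); φ = arcsin(p_z) ≈ -2.17°, λ = atan2(p_y, p_x) ≈ 71.04°.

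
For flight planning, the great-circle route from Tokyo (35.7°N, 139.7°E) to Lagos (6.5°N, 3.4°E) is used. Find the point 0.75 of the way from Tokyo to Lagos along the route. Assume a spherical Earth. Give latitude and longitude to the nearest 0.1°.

≈ 28.4°N, 25.5°E

From cos δ = sin φ₁ sin φ₂ + cos φ₁ cos φ₂ cos Δλ, the central angle is δ ≈ 2.114 rad (121.1°).
Interpolate at f = 0.75 with slerp weights a = sin((1−f)δ)/sin δ ≈ 0.589, b = sin(fδ)/sin δ ≈ 1.168.
p = a·p₁ + b·p₂ ≈ (0.794, 0.378, 0.476); φ = arcsin(p_z) ≈ 28.43°, λ = atan2(p_y, p_x) ≈ 25.49°.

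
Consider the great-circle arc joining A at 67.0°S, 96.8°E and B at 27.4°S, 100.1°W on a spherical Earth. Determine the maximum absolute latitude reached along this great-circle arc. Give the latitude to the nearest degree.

The great circle lies in the plane with unit normal n̂ = (p₁ × p₂)/|p₁ × p₂|.
Here n̂_z ≈ +0.101; the vertex latitude is φ_max = arccos|n̂_z| ≈ 84.2°.
Check via Clairaut: cos φ_max = |cos φ₁| · sin C = cos(67.0°)·sin(165.0°) ≈ 0.101, again giving ≈ 84.2°.

≈ 84°S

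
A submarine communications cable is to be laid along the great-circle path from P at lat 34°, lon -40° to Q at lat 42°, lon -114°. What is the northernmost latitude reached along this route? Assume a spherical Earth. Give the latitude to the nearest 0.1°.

The great circle lies in the plane with unit normal n̂ = (p₁ × p₂)/|p₁ × p₂|.
Here n̂_z ≈ -0.706; the vertex latitude is φ_max = arccos|n̂_z| ≈ 45.1°.
Check via Clairaut: cos φ_max = |cos φ₁| · sin C = cos(34.0°)·sin(58.4°) ≈ 0.706, again giving ≈ 45.1°.

≈ 45.1°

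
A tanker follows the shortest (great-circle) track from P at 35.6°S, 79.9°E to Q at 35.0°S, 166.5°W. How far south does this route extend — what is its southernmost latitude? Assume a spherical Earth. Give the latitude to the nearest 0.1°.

The great circle lies in the plane with unit normal n̂ = (p₁ × p₂)/|p₁ × p₂|.
Here n̂_z ≈ +0.612; the vertex latitude is φ_max = arccos|n̂_z| ≈ 52.3°.
Check via Clairaut: cos φ_max = |cos φ₁| · sin C = cos(35.6°)·sin(131.2°) ≈ 0.612, again giving ≈ 52.3°.

≈ 52.3°S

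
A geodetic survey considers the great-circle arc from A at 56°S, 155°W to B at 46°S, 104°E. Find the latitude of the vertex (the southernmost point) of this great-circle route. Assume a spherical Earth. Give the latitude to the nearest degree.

The great circle lies in the plane with unit normal n̂ = (p₁ × p₂)/|p₁ × p₂|.
Here n̂_z ≈ -0.447; the vertex latitude is φ_max = arccos|n̂_z| ≈ 63.4°.
Check via Clairaut: cos φ_max = |cos φ₁| · sin C = cos(56.0°)·sin(126.9°) ≈ 0.447, again giving ≈ 63.4°.

≈ 63°S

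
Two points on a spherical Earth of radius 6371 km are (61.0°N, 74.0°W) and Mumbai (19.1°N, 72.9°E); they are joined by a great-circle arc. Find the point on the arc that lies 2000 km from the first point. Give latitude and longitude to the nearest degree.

Convert each endpoint to a unit vector on the sphere (x = cos φ cos λ, y = cos φ sin λ, z = sin φ).
The central angle between the endpoints is δ = arccos(p₁·p₂) ≈ 1.669 rad (95.6°). The total great-circle distance is δ·R ≈ 1.669 × 6371 ≈ 10630 km, so the target fraction is f = 2000/10630 ≈ 0.188.
Interpolate at f ≈ 0.188 with slerp weights a = sin((1−f)δ)/sin δ ≈ 0.981, b = sin(fδ)/sin δ ≈ 0.310.
p = a·p₁ + b·p₂ ≈ (0.217, -0.177, 0.960); φ = arcsin(p_z) ≈ 73.72°, λ = atan2(p_y, p_x) ≈ -39.18°.

≈ (74°N, 39°W)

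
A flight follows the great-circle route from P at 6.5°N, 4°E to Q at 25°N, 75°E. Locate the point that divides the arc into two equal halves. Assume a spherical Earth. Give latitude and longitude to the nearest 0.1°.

Write both endpoints as unit vectors p₁, p₂ with components (cos φ cos λ, cos φ sin λ, sin φ).
The central angle between the endpoints is δ = arccos(p₁·p₂) ≈ 1.223 rad (70.1°).
Interpolate at f = 1/2 with slerp weights a = sin((1−f)δ)/sin δ ≈ 0.611, b = sin(fδ)/sin δ ≈ 0.611.
p = a·p₁ + b·p₂ ≈ (0.748, 0.577, 0.327); φ = arcsin(p_z) ≈ 19.10°, λ = atan2(p_y, p_x) ≈ 37.62°.

≈ 19.1°N, 37.6°E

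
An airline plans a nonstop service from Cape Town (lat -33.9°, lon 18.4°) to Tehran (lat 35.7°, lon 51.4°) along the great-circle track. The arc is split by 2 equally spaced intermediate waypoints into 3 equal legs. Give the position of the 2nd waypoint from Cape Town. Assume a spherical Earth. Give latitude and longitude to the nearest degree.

≈ lat 13°, lon 40°

Write both endpoints as unit vectors p₁, p₂ with components (cos φ cos λ, cos φ sin λ, sin φ).
The central angle between the endpoints is δ = arccos(p₁·p₂) ≈ 1.329 rad (76.1°).
Interpolate at f = 2/3 with slerp weights a = sin((1−f)δ)/sin δ ≈ 0.441, b = sin(fδ)/sin δ ≈ 0.798.
p = a·p₁ + b·p₂ ≈ (0.752, 0.622, 0.219); φ = arcsin(p_z) ≈ 12.67°, λ = atan2(p_y, p_x) ≈ 39.60°.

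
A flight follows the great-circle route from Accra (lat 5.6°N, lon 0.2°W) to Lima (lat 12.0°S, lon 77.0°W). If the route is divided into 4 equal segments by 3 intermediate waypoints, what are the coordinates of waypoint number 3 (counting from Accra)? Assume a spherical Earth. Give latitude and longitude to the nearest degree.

Convert each endpoint to a unit vector on the sphere (x = cos φ cos λ, y = cos φ sin λ, z = sin φ).
The central angle between the endpoints is δ = arccos(p₁·p₂) ≈ 1.367 rad (78.3°).
Interpolate at f = 3/4 with slerp weights a = sin((1−f)δ)/sin δ ≈ 0.342, b = sin(fδ)/sin δ ≈ 0.873.
p = a·p₁ + b·p₂ ≈ (0.533, -0.833, -0.148); φ = arcsin(p_z) ≈ -8.52°, λ = atan2(p_y, p_x) ≈ -57.41°.

≈ lat 9°S, lon 57°W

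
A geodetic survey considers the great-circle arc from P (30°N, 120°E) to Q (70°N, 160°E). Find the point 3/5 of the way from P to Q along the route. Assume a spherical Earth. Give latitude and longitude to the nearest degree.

Convert each endpoint to a unit vector on the sphere (x = cos φ cos λ, y = cos φ sin λ, z = sin φ).
The central angle between the endpoints is δ = arccos(p₁·p₂) ≈ 0.800 rad (45.8°).
Interpolate at f = 3/5 with slerp weights a = sin((1−f)δ)/sin δ ≈ 0.439, b = sin(fδ)/sin δ ≈ 0.644.
p = a·p₁ + b·p₂ ≈ (-0.397, 0.404, 0.824); φ = arcsin(p_z) ≈ 55.50°, λ = atan2(p_y, p_x) ≈ 134.47°.

≈ (56°N, 134°E)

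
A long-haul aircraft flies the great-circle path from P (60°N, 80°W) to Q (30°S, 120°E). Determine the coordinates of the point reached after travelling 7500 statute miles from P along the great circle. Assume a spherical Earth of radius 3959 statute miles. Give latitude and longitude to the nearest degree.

From cos δ = sin φ₁ sin φ₂ + cos φ₁ cos φ₂ cos Δλ, the central angle is δ ≈ 2.568 rad (147.1°). The total great-circle distance is δ·R ≈ 2.568 × 3959 ≈ 10166 mi, so the target fraction is f = 7500/10166 ≈ 0.738.
Interpolate at f ≈ 0.738 with slerp weights a = sin((1−f)δ)/sin δ ≈ 1.149, b = sin(fδ)/sin δ ≈ 1.747.
p = a·p₁ + b·p₂ ≈ (-0.657, 0.744, 0.122); φ = arcsin(p_z) ≈ 7.00°, λ = atan2(p_y, p_x) ≈ 131.42°.

≈ (7°N, 131°E)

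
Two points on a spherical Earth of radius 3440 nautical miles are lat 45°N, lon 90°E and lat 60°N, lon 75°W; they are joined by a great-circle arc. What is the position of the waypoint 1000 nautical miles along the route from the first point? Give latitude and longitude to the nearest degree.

≈ lat 61°N, lon 85°E

Write both endpoints as unit vectors p₁, p₂ with components (cos φ cos λ, cos φ sin λ, sin φ).
The central angle between the endpoints is δ = arccos(p₁·p₂) ≈ 1.297 rad (74.3°). The total great-circle distance is δ·R ≈ 1.297 × 3440 ≈ 4460 nmi, so the target fraction is f = 1000/4460 ≈ 0.224.
Interpolate at f ≈ 0.224 with slerp weights a = sin((1−f)δ)/sin δ ≈ 0.877, b = sin(fδ)/sin δ ≈ 0.298.
p = a·p₁ + b·p₂ ≈ (0.039, 0.477, 0.878); φ = arcsin(p_z) ≈ 61.43°, λ = atan2(p_y, p_x) ≈ 85.38°.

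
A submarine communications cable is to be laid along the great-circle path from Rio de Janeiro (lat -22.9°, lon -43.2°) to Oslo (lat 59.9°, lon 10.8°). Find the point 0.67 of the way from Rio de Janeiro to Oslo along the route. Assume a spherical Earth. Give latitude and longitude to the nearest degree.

Convert each endpoint to a unit vector on the sphere (x = cos φ cos λ, y = cos φ sin λ, z = sin φ).
The central angle between the endpoints is δ = arccos(p₁·p₂) ≈ 1.636 rad (93.7°).
Interpolate at f = 0.67 with slerp weights a = sin((1−f)δ)/sin δ ≈ 0.515, b = sin(fδ)/sin δ ≈ 0.891.
p = a·p₁ + b·p₂ ≈ (0.785, -0.241, 0.571); φ = arcsin(p_z) ≈ 34.80°, λ = atan2(p_y, p_x) ≈ -17.07°.

≈ lat 35°, lon -17°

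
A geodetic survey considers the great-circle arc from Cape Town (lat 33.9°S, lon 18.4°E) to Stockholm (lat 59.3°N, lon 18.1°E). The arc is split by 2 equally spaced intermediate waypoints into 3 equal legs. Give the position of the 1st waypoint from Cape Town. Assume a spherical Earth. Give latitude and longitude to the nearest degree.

≈ lat 3°S, lon 18°E

Convert each endpoint to a unit vector on the sphere (x = cos φ cos λ, y = cos φ sin λ, z = sin φ).
The central angle between the endpoints is δ = arccos(p₁·p₂) ≈ 1.627 rad (93.2°).
Interpolate at f = 1/3 with slerp weights a = sin((1−f)δ)/sin δ ≈ 0.885, b = sin(fδ)/sin δ ≈ 0.517.
p = a·p₁ + b·p₂ ≈ (0.948, 0.314, -0.049); φ = arcsin(p_z) ≈ -2.83°, λ = atan2(p_y, p_x) ≈ 18.32°.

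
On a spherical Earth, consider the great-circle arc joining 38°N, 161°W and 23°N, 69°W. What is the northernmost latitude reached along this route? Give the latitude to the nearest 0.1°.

The great circle lies in the plane with unit normal n̂ = (p₁ × p₂)/|p₁ × p₂|.
Here n̂_z ≈ +0.742; the vertex latitude is φ_max = arccos|n̂_z| ≈ 42.1°.
Check via Clairaut: cos φ_max = |cos φ₁| · sin C = cos(38.0°)·sin(70.4°) ≈ 0.742, again giving ≈ 42.1°.

≈ 42.1°N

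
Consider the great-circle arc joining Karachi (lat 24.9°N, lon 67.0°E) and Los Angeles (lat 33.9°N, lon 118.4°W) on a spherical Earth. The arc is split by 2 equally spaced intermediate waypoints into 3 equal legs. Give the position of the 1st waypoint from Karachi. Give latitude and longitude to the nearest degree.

≈ lat 65°N, lon 75°E

From cos δ = sin φ₁ sin φ₂ + cos φ₁ cos φ₂ cos Δλ, the central angle is δ ≈ 2.111 rad (121.0°).
Interpolate at f = 1/3 with slerp weights a = sin((1−f)δ)/sin δ ≈ 1.151, b = sin(fδ)/sin δ ≈ 0.755.
p = a·p₁ + b·p₂ ≈ (0.110, 0.410, 0.906); φ = arcsin(p_z) ≈ 64.89°, λ = atan2(p_y, p_x) ≈ 74.99°.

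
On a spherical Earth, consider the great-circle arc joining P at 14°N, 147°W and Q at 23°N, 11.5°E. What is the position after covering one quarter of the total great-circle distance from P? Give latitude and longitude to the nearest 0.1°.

≈ 42.4°N, 124.6°W

Write both endpoints as unit vectors p₁, p₂ with components (cos φ cos λ, cos φ sin λ, sin φ).
The central angle between the endpoints is δ = arccos(p₁·p₂) ≈ 2.399 rad (137.4°).
Interpolate at f = 1/4 with slerp weights a = sin((1−f)δ)/sin δ ≈ 1.440, b = sin(fδ)/sin δ ≈ 0.834.
p = a·p₁ + b·p₂ ≈ (-0.419, -0.608, 0.674); φ = arcsin(p_z) ≈ 42.40°, λ = atan2(p_y, p_x) ≈ -124.59°.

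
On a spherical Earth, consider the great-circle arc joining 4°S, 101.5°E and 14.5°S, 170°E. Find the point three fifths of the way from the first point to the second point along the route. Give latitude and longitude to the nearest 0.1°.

≈ 12.2°S, 142.0°E

Convert each endpoint to a unit vector on the sphere (x = cos φ cos λ, y = cos φ sin λ, z = sin φ).
The central angle between the endpoints is δ = arccos(p₁·p₂) ≈ 1.190 rad (68.2°).
Interpolate at f = 3/5 with slerp weights a = sin((1−f)δ)/sin δ ≈ 0.494, b = sin(fδ)/sin δ ≈ 0.705.
p = a·p₁ + b·p₂ ≈ (-0.771, 0.601, -0.211); φ = arcsin(p_z) ≈ -12.18°, λ = atan2(p_y, p_x) ≈ 142.05°.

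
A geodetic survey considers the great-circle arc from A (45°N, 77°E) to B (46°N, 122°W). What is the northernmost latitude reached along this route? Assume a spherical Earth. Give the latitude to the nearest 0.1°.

≈ 80.8°N

The great circle lies in the plane with unit normal n̂ = (p₁ × p₂)/|p₁ × p₂|.
Here n̂_z ≈ +0.160; the vertex latitude is φ_max = arccos|n̂_z| ≈ 80.8°.
Check via Clairaut: cos φ_max = |cos φ₁| · sin C = cos(45.0°)·sin(13.1°) ≈ 0.160, again giving ≈ 80.8°.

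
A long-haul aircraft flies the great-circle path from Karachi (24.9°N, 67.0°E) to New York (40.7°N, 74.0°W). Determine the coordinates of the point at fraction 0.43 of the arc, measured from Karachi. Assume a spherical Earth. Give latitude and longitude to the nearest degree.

Write both endpoints as unit vectors p₁, p₂ with components (cos φ cos λ, cos φ sin λ, sin φ).
The central angle between the endpoints is δ = arccos(p₁·p₂) ≈ 1.834 rad (105.1°).
Interpolate at f = 0.43 with slerp weights a = sin((1−f)δ)/sin δ ≈ 0.896, b = sin(fδ)/sin δ ≈ 0.735.
p = a·p₁ + b·p₂ ≈ (0.471, 0.213, 0.856); φ = arcsin(p_z) ≈ 58.89°, λ = atan2(p_y, p_x) ≈ 24.30°.

≈ 59°N, 24°E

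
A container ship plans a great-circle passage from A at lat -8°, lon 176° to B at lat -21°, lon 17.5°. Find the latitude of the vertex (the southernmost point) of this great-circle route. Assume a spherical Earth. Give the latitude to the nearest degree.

The great circle lies in the plane with unit normal n̂ = (p₁ × p₂)/|p₁ × p₂|.
Here n̂_z ≈ -0.578; the vertex latitude is φ_max = arccos|n̂_z| ≈ 54.7°.
Check via Clairaut: cos φ_max = |cos φ₁| · sin C = cos(8.0°)·sin(144.3°) ≈ 0.578, again giving ≈ 54.7°.

≈ -55°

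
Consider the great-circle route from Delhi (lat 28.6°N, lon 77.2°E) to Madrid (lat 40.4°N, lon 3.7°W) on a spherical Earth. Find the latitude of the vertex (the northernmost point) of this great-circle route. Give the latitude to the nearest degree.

The great circle lies in the plane with unit normal n̂ = (p₁ × p₂)/|p₁ × p₂|.
Here n̂_z ≈ -0.726; the vertex latitude is φ_max = arccos|n̂_z| ≈ 43.4°.

≈ 43°N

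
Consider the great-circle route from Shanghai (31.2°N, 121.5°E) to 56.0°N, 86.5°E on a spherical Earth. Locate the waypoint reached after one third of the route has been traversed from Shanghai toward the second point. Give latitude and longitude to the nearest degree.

Write both endpoints as unit vectors p₁, p₂ with components (cos φ cos λ, cos φ sin λ, sin φ).
The central angle between the endpoints is δ = arccos(p₁·p₂) ≈ 0.607 rad (34.8°).
Interpolate at f = 1/3 with slerp weights a = sin((1−f)δ)/sin δ ≈ 0.690, b = sin(fδ)/sin δ ≈ 0.352.
p = a·p₁ + b·p₂ ≈ (-0.296, 0.700, 0.650); φ = arcsin(p_z) ≈ 40.51°, λ = atan2(p_y, p_x) ≈ 112.95°.

≈ 41°N, 113°E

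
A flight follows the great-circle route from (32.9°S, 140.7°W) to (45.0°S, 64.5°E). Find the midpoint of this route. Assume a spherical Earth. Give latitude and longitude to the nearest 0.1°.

≈ (73.9°S, 162.9°E)

Convert each endpoint to a unit vector on the sphere (x = cos φ cos λ, y = cos φ sin λ, z = sin φ).
The central angle between the endpoints is δ = arccos(p₁·p₂) ≈ 1.725 rad (98.8°).
Interpolate at f = 1/2 with slerp weights a = sin((1−f)δ)/sin δ ≈ 0.768, b = sin(fδ)/sin δ ≈ 0.768.
p = a·p₁ + b·p₂ ≈ (-0.265, 0.082, -0.961); φ = arcsin(p_z) ≈ -73.88°, λ = atan2(p_y, p_x) ≈ 162.87°.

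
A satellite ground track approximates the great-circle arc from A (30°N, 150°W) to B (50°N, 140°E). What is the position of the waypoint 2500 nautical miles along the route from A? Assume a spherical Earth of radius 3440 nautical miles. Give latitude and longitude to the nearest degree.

≈ (50°N, 161°E)

Write both endpoints as unit vectors p₁, p₂ with components (cos φ cos λ, cos φ sin λ, sin φ).
The central angle between the endpoints is δ = arccos(p₁·p₂) ≈ 0.960 rad (55.0°). The total great-circle distance is δ·R ≈ 0.960 × 3440 ≈ 3303 nmi, so the target fraction is f = 2500/3303 ≈ 0.757.
Interpolate at f ≈ 0.757 with slerp weights a = sin((1−f)δ)/sin δ ≈ 0.282, b = sin(fδ)/sin δ ≈ 0.811.
p = a·p₁ + b·p₂ ≈ (-0.611, 0.213, 0.762); φ = arcsin(p_z) ≈ 49.68°, λ = atan2(p_y, p_x) ≈ 160.79°.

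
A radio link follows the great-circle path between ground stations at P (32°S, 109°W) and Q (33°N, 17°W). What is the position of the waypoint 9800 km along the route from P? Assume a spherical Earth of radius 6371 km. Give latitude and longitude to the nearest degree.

≈ (22°N, 36°W)

Write both endpoints as unit vectors p₁, p₂ with components (cos φ cos λ, cos φ sin λ, sin φ).
The central angle between the endpoints is δ = arccos(p₁·p₂) ≈ 1.890 rad (108.3°). The total great-circle distance is δ·R ≈ 1.890 × 6371 ≈ 12039 km, so the target fraction is f = 9800/12039 ≈ 0.814.
Interpolate at f ≈ 0.814 with slerp weights a = sin((1−f)δ)/sin δ ≈ 0.362, b = sin(fδ)/sin δ ≈ 1.053.
p = a·p₁ + b·p₂ ≈ (0.744, -0.549, 0.381); φ = arcsin(p_z) ≈ 22.41°, λ = atan2(p_y, p_x) ≈ -36.41°.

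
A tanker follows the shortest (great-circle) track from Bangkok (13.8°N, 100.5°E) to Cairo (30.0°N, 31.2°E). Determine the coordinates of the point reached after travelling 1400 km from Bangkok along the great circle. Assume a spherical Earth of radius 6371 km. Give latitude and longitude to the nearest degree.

Write both endpoints as unit vectors p₁, p₂ with components (cos φ cos λ, cos φ sin λ, sin φ).
The central angle between the endpoints is δ = arccos(p₁·p₂) ≈ 1.141 rad (65.4°). The total great-circle distance is δ·R ≈ 1.141 × 6371 ≈ 7270 km, so the target fraction is f = 1400/7270 ≈ 0.193.
Interpolate at f ≈ 0.193 with slerp weights a = sin((1−f)δ)/sin δ ≈ 0.876, b = sin(fδ)/sin δ ≈ 0.240.
p = a·p₁ + b·p₂ ≈ (0.023, 0.944, 0.329); φ = arcsin(p_z) ≈ 19.20°, λ = atan2(p_y, p_x) ≈ 88.63°.

≈ (19°N, 89°E)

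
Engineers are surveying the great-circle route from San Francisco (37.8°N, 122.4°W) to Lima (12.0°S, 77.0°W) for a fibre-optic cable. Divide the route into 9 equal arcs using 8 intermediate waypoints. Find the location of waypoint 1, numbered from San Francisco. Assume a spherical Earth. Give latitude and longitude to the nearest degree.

≈ 33°N, 116°W

Convert each endpoint to a unit vector on the sphere (x = cos φ cos λ, y = cos φ sin λ, z = sin φ).
The central angle between the endpoints is δ = arccos(p₁·p₂) ≈ 1.143 rad (65.5°).
Interpolate at f = 1/9 with slerp weights a = sin((1−f)δ)/sin δ ≈ 0.934, b = sin(fδ)/sin δ ≈ 0.139.
p = a·p₁ + b·p₂ ≈ (-0.365, -0.756, 0.544); φ = arcsin(p_z) ≈ 32.93°, λ = atan2(p_y, p_x) ≈ -115.77°.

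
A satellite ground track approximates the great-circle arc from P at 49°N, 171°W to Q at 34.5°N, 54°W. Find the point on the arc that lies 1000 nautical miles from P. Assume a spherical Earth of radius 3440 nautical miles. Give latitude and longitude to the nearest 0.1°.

Write both endpoints as unit vectors p₁, p₂ with components (cos φ cos λ, cos φ sin λ, sin φ).
The central angle between the endpoints is δ = arccos(p₁·p₂) ≈ 1.388 rad (79.5°). The total great-circle distance is δ·R ≈ 1.388 × 3440 ≈ 4774 nmi, so the target fraction is f = 1000/4774 ≈ 0.209.
Interpolate at f ≈ 0.209 with slerp weights a = sin((1−f)δ)/sin δ ≈ 0.905, b = sin(fδ)/sin δ ≈ 0.291.
p = a·p₁ + b·p₂ ≈ (-0.445, -0.287, 0.848); φ = arcsin(p_z) ≈ 58.01°, λ = atan2(p_y, p_x) ≈ -147.17°.

≈ 58.0°N, 147.2°W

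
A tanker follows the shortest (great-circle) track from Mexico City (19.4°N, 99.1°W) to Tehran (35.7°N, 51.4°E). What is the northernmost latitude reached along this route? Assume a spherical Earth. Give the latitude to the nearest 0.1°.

≈ 64.7°N

The great circle lies in the plane with unit normal n̂ = (p₁ × p₂)/|p₁ × p₂|.
Here n̂_z ≈ +0.428; the vertex latitude is φ_max = arccos|n̂_z| ≈ 64.7°.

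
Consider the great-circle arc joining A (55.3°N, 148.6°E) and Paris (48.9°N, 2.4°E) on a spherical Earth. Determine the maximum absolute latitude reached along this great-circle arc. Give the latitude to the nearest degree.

The great circle lies in the plane with unit normal n̂ = (p₁ × p₂)/|p₁ × p₂|.
Here n̂_z ≈ -0.219; the vertex latitude is φ_max = arccos|n̂_z| ≈ 77.4°.
Check via Clairaut: cos φ_max = |cos φ₁| · sin C = cos(55.3°)·sin(22.6°) ≈ 0.219, again giving ≈ 77.4°.

≈ 77°N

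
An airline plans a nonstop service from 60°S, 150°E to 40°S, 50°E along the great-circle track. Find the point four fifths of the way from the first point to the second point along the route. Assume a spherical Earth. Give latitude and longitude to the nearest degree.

≈ 50°S, 61°E

The haversine formula gives a central angle δ ≈ 1.059 rad (60.6°) between the endpoints.
Interpolate at f = 4/5 with slerp weights a = sin((1−f)δ)/sin δ ≈ 0.241, b = sin(fδ)/sin δ ≈ 0.860.
p = a·p₁ + b·p₂ ≈ (0.319, 0.565, -0.761); φ = arcsin(p_z) ≈ -49.58°, λ = atan2(p_y, p_x) ≈ 60.55°.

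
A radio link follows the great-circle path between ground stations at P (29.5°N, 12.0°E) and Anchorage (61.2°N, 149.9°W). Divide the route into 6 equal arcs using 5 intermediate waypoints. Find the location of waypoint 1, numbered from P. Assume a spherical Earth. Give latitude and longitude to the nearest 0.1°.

The haversine formula gives a central angle δ ≈ 1.538 rad (88.1°) between the endpoints.
Interpolate at f = 1/6 with slerp weights a = sin((1−f)δ)/sin δ ≈ 0.959, b = sin(fδ)/sin δ ≈ 0.254.
p = a·p₁ + b·p₂ ≈ (0.711, 0.112, 0.694); φ = arcsin(p_z) ≈ 43.99°, λ = atan2(p_y, p_x) ≈ 8.98°.

≈ (44.0°N, 9.0°E)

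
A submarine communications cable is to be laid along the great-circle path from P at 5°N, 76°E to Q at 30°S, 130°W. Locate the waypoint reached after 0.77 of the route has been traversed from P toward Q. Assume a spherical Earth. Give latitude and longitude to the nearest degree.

From cos δ = sin φ₁ sin φ₂ + cos φ₁ cos φ₂ cos Δλ, the central angle is δ ≈ 2.530 rad (145.0°).
Interpolate at f = 0.77 with slerp weights a = sin((1−f)δ)/sin δ ≈ 0.958, b = sin(fδ)/sin δ ≈ 1.620.
p = a·p₁ + b·p₂ ≈ (-0.671, -0.149, -0.726); φ = arcsin(p_z) ≈ -46.59°, λ = atan2(p_y, p_x) ≈ -167.50°.

≈ 47°S, 168°W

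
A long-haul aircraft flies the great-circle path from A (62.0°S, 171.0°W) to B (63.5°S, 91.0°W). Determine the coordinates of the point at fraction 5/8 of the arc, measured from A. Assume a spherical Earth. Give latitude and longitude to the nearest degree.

From cos δ = sin φ₁ sin φ₂ + cos φ₁ cos φ₂ cos Δλ, the central angle is δ ≈ 0.598 rad (34.3°).
Interpolate at f = 5/8 with slerp weights a = sin((1−f)δ)/sin δ ≈ 0.395, b = sin(fδ)/sin δ ≈ 0.649.
p = a·p₁ + b·p₂ ≈ (-0.188, -0.318, -0.929); φ = arcsin(p_z) ≈ -68.30°, λ = atan2(p_y, p_x) ≈ -120.59°.

≈ (68°S, 121°W)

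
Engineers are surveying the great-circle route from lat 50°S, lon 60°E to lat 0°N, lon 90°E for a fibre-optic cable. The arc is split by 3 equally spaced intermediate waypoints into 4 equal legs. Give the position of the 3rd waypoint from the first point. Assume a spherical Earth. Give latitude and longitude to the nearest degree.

≈ lat 13°S, lon 84°E

The haversine formula gives a central angle δ ≈ 0.980 rad (56.2°) between the endpoints.
Interpolate at f = 3/4 with slerp weights a = sin((1−f)δ)/sin δ ≈ 0.292, b = sin(fδ)/sin δ ≈ 0.808.
p = a·p₁ + b·p₂ ≈ (0.094, 0.970, -0.224); φ = arcsin(p_z) ≈ -12.93°, λ = atan2(p_y, p_x) ≈ 84.47°.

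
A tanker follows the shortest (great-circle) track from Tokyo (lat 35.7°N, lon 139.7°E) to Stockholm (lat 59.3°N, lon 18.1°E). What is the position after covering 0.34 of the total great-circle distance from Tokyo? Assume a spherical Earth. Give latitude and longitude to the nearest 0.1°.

≈ lat 56.6°N, lon 119.4°E

Write both endpoints as unit vectors p₁, p₂ with components (cos φ cos λ, cos φ sin λ, sin φ).
The central angle between the endpoints is δ = arccos(p₁·p₂) ≈ 1.282 rad (73.5°).
Interpolate at f = 0.34 with slerp weights a = sin((1−f)δ)/sin δ ≈ 0.781, b = sin(fδ)/sin δ ≈ 0.441.
p = a·p₁ + b·p₂ ≈ (-0.270, 0.480, 0.835); φ = arcsin(p_z) ≈ 56.57°, λ = atan2(p_y, p_x) ≈ 119.35°.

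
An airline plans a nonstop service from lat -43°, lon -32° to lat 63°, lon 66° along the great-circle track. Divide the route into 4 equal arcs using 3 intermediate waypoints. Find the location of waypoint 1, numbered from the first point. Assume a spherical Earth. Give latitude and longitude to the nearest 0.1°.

≈ lat -14.8°, lon -12.6°

Write both endpoints as unit vectors p₁, p₂ with components (cos φ cos λ, cos φ sin λ, sin φ).
The central angle between the endpoints is δ = arccos(p₁·p₂) ≈ 2.283 rad (130.8°).
Interpolate at f = 1/4 with slerp weights a = sin((1−f)δ)/sin δ ≈ 1.308, b = sin(fδ)/sin δ ≈ 0.714.
p = a·p₁ + b·p₂ ≈ (0.943, -0.211, -0.256); φ = arcsin(p_z) ≈ -14.83°, λ = atan2(p_y, p_x) ≈ -12.60°.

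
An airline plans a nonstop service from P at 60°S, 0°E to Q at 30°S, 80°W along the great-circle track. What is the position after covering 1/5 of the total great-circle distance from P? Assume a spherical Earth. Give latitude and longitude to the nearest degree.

≈ 60°S, 24°W

Convert each endpoint to a unit vector on the sphere (x = cos φ cos λ, y = cos φ sin λ, z = sin φ).
The central angle between the endpoints is δ = arccos(p₁·p₂) ≈ 1.038 rad (59.5°).
Interpolate at f = 1/5 with slerp weights a = sin((1−f)δ)/sin δ ≈ 0.857, b = sin(fδ)/sin δ ≈ 0.239.
p = a·p₁ + b·p₂ ≈ (0.464, -0.204, -0.862); φ = arcsin(p_z) ≈ -59.52°, λ = atan2(p_y, p_x) ≈ -23.72°.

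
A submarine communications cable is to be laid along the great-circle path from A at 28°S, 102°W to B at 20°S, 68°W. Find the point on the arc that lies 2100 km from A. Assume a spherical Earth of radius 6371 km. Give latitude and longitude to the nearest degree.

≈ 24°S, 81°W

From cos δ = sin φ₁ sin φ₂ + cos φ₁ cos φ₂ cos Δλ, the central angle is δ ≈ 0.558 rad (32.0°). The total great-circle distance is δ·R ≈ 0.558 × 6371 ≈ 3554 km, so the target fraction is f = 2100/3554 ≈ 0.591.
Interpolate at f ≈ 0.591 with slerp weights a = sin((1−f)δ)/sin δ ≈ 0.427, b = sin(fδ)/sin δ ≈ 0.612.
p = a·p₁ + b·p₂ ≈ (0.137, -0.902, -0.410); φ = arcsin(p_z) ≈ -24.19°, λ = atan2(p_y, p_x) ≈ -81.37°.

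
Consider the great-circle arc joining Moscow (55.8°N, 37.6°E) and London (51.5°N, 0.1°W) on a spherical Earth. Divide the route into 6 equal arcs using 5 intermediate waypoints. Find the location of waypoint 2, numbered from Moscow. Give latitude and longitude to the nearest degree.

≈ 56°N, 24°E

Write both endpoints as unit vectors p₁, p₂ with components (cos φ cos λ, cos φ sin λ, sin φ).
The central angle between the endpoints is δ = arccos(p₁·p₂) ≈ 0.392 rad (22.5°).
Interpolate at f = 2/6 with slerp weights a = sin((1−f)δ)/sin δ ≈ 0.676, b = sin(fδ)/sin δ ≈ 0.341.
p = a·p₁ + b·p₂ ≈ (0.513, 0.232, 0.826); φ = arcsin(p_z) ≈ 55.72°, λ = atan2(p_y, p_x) ≈ 24.27°.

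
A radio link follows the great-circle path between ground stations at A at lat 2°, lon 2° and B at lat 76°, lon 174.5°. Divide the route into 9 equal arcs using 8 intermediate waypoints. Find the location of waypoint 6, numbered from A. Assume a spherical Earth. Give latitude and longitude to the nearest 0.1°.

Write both endpoints as unit vectors p₁, p₂ with components (cos φ cos λ, cos φ sin λ, sin φ).
The central angle between the endpoints is δ = arccos(p₁·p₂) ≈ 1.778 rad (101.9°).
Interpolate at f = 6/9 with slerp weights a = sin((1−f)δ)/sin δ ≈ 0.571, b = sin(fδ)/sin δ ≈ 0.947.
p = a·p₁ + b·p₂ ≈ (0.342, 0.042, 0.939); φ = arcsin(p_z) ≈ 69.84°, λ = atan2(p_y, p_x) ≈ 6.98°.

≈ lat 69.8°, lon 7.0°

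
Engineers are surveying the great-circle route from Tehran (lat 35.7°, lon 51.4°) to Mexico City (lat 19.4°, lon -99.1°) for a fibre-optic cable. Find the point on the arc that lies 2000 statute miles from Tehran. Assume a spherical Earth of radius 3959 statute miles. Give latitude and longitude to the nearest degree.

Write both endpoints as unit vectors p₁, p₂ with components (cos φ cos λ, cos φ sin λ, sin φ).
The central angle between the endpoints is δ = arccos(p₁·p₂) ≈ 2.063 rad (118.2°). The total great-circle distance is δ·R ≈ 2.063 × 3959 ≈ 8169 mi, so the target fraction is f = 2000/8169 ≈ 0.245.
Interpolate at f ≈ 0.245 with slerp weights a = sin((1−f)δ)/sin δ ≈ 1.135, b = sin(fδ)/sin δ ≈ 0.549.
p = a·p₁ + b·p₂ ≈ (0.493, 0.209, 0.845); φ = arcsin(p_z) ≈ 57.63°, λ = atan2(p_y, p_x) ≈ 22.94°.

≈ lat 58°, lon 23°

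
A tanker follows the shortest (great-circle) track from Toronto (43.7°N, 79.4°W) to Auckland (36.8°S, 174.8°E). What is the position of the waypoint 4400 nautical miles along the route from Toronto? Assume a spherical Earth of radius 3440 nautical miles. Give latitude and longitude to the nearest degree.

Convert each endpoint to a unit vector on the sphere (x = cos φ cos λ, y = cos φ sin λ, z = sin φ).
The central angle between the endpoints is δ = arccos(p₁·p₂) ≈ 2.179 rad (124.9°). The total great-circle distance is δ·R ≈ 2.179 × 3440 ≈ 7496 nmi, so the target fraction is f = 4400/7496 ≈ 0.587.
Interpolate at f ≈ 0.587 with slerp weights a = sin((1−f)δ)/sin δ ≈ 0.955, b = sin(fδ)/sin δ ≈ 1.167.
p = a·p₁ + b·p₂ ≈ (-0.804, -0.594, -0.040); φ = arcsin(p_z) ≈ -2.27°, λ = atan2(p_y, p_x) ≈ -143.55°.

≈ (2°S, 144°W)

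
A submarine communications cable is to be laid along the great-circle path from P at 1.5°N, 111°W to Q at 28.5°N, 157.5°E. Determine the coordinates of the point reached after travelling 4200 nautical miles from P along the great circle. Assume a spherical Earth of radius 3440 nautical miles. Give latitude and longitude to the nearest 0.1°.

≈ 27.2°N, 179.2°W

Convert each endpoint to a unit vector on the sphere (x = cos φ cos λ, y = cos φ sin λ, z = sin φ).
The central angle between the endpoints is δ = arccos(p₁·p₂) ≈ 1.581 rad (90.6°). The total great-circle distance is δ·R ≈ 1.581 × 3440 ≈ 5440 nmi, so the target fraction is f = 4200/5440 ≈ 0.772.
Interpolate at f ≈ 0.772 with slerp weights a = sin((1−f)δ)/sin δ ≈ 0.353, b = sin(fδ)/sin δ ≈ 0.939.
p = a·p₁ + b·p₂ ≈ (-0.889, -0.013, 0.458); φ = arcsin(p_z) ≈ 27.23°, λ = atan2(p_y, p_x) ≈ -179.15°.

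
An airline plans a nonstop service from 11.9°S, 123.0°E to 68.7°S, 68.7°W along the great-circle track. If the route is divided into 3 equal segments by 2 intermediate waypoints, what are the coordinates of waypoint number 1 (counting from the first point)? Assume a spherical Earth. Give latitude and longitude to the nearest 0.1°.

The haversine formula gives a central angle δ ≈ 1.727 rad (99.0°) between the endpoints.
Interpolate at f = 1/3 with slerp weights a = sin((1−f)δ)/sin δ ≈ 0.925, b = sin(fδ)/sin δ ≈ 0.551.
p = a·p₁ + b·p₂ ≈ (-0.420, 0.572, -0.704); φ = arcsin(p_z) ≈ -44.77°, λ = atan2(p_y, p_x) ≈ 126.28°.

≈ 44.8°S, 126.3°E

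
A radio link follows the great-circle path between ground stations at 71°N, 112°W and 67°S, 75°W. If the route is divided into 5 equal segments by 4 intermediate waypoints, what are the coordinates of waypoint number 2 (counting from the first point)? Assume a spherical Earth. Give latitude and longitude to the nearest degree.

≈ 16°N, 93°W

Convert each endpoint to a unit vector on the sphere (x = cos φ cos λ, y = cos φ sin λ, z = sin φ).
The central angle between the endpoints is δ = arccos(p₁·p₂) ≈ 2.448 rad (140.2°).
Interpolate at f = 2/5 with slerp weights a = sin((1−f)δ)/sin δ ≈ 1.555, b = sin(fδ)/sin δ ≈ 1.298.
p = a·p₁ + b·p₂ ≈ (-0.058, -0.959, 0.276); φ = arcsin(p_z) ≈ 16.03°, λ = atan2(p_y, p_x) ≈ -93.49°.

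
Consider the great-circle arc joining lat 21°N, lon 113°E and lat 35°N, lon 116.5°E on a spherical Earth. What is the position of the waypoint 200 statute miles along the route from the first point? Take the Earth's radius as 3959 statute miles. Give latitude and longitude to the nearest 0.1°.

≈ lat 23.8°N, lon 113.6°E

Convert each endpoint to a unit vector on the sphere (x = cos φ cos λ, y = cos φ sin λ, z = sin φ).
The central angle between the endpoints is δ = arccos(p₁·p₂) ≈ 0.250 rad (14.3°). The total great-circle distance is δ·R ≈ 0.250 × 3959 ≈ 990 mi, so the target fraction is f = 200/990 ≈ 0.202.
Interpolate at f ≈ 0.202 with slerp weights a = sin((1−f)δ)/sin δ ≈ 0.801, b = sin(fδ)/sin δ ≈ 0.204.
p = a·p₁ + b·p₂ ≈ (-0.367, 0.838, 0.404); φ = arcsin(p_z) ≈ 23.83°, λ = atan2(p_y, p_x) ≈ 113.64°.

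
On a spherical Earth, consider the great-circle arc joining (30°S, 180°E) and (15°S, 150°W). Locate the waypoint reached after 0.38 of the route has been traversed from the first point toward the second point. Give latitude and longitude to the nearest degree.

≈ (25°S, 168°W)

Write both endpoints as unit vectors p₁, p₂ with components (cos φ cos λ, cos φ sin λ, sin φ).
The central angle between the endpoints is δ = arccos(p₁·p₂) ≈ 0.547 rad (31.4°).
Interpolate at f = 0.38 with slerp weights a = sin((1−f)δ)/sin δ ≈ 0.640, b = sin(fδ)/sin δ ≈ 0.397.
p = a·p₁ + b·p₂ ≈ (-0.886, -0.192, -0.423); φ = arcsin(p_z) ≈ -24.99°, λ = atan2(p_y, p_x) ≈ -167.79°.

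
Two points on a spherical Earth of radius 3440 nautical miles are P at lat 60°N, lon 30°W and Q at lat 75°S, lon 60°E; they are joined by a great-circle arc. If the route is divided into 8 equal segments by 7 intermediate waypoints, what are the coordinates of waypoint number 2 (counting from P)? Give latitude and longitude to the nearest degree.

≈ lat 26°N, lon 12°W

Convert each endpoint to a unit vector on the sphere (x = cos φ cos λ, y = cos φ sin λ, z = sin φ).
The central angle between the endpoints is δ = arccos(p₁·p₂) ≈ 2.562 rad (146.8°).
Interpolate at f = 2/8 with slerp weights a = sin((1−f)δ)/sin δ ≈ 1.714, b = sin(fδ)/sin δ ≈ 1.091.
p = a·p₁ + b·p₂ ≈ (0.883, -0.184, 0.431); φ = arcsin(p_z) ≈ 25.54°, λ = atan2(p_y, p_x) ≈ -11.77°.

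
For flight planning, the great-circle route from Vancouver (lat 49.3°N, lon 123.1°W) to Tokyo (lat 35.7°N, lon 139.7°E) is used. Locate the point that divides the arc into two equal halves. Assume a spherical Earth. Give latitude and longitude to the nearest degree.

≈ lat 54°N, lon 179°W

Convert each endpoint to a unit vector on the sphere (x = cos φ cos λ, y = cos φ sin λ, z = sin φ).
The central angle between the endpoints is δ = arccos(p₁·p₂) ≈ 1.185 rad (67.9°).
Interpolate at f = 1/2 with slerp weights a = sin((1−f)δ)/sin δ ≈ 0.603, b = sin(fδ)/sin δ ≈ 0.603.
p = a·p₁ + b·p₂ ≈ (-0.588, -0.013, 0.809); φ = arcsin(p_z) ≈ 53.97°, λ = atan2(p_y, p_x) ≈ -178.77°.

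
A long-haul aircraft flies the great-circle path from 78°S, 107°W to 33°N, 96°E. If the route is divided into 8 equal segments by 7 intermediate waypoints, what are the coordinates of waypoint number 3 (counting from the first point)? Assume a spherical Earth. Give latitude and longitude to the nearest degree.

Convert each endpoint to a unit vector on the sphere (x = cos φ cos λ, y = cos φ sin λ, z = sin φ).
The central angle between the endpoints is δ = arccos(p₁·p₂) ≈ 2.337 rad (133.9°).
Interpolate at f = 3/8 with slerp weights a = sin((1−f)δ)/sin δ ≈ 1.379, b = sin(fδ)/sin δ ≈ 1.066.
p = a·p₁ + b·p₂ ≈ (-0.177, 0.615, -0.768); φ = arcsin(p_z) ≈ -50.20°, λ = atan2(p_y, p_x) ≈ 106.08°.

≈ 50°S, 106°E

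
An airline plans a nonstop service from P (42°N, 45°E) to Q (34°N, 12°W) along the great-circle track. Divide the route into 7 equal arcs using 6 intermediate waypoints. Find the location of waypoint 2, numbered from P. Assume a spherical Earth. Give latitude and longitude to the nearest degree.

Convert each endpoint to a unit vector on the sphere (x = cos φ cos λ, y = cos φ sin λ, z = sin φ).
The central angle between the endpoints is δ = arccos(p₁·p₂) ≈ 0.782 rad (44.8°).
Interpolate at f = 2/7 with slerp weights a = sin((1−f)δ)/sin δ ≈ 0.752, b = sin(fδ)/sin δ ≈ 0.314.
p = a·p₁ + b·p₂ ≈ (0.650, 0.341, 0.679); φ = arcsin(p_z) ≈ 42.77°, λ = atan2(p_y, p_x) ≈ 27.68°.

≈ (43°N, 28°E)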